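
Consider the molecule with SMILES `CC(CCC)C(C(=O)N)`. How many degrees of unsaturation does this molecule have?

Atom tally by fragment:
  CH3 → C:1 H:3
  CH(CH2CH2CH3) → C:4 H:8
  CH2CONH2 → C:2 H:4 O:1 N:1
Element totals:
  C: 7
  H: 15
  N: 1
  O: 1
Molecular formula: C7H15NO.
DoU = (2C + 2 + N − H − X) / 2 = (2·7 + 2 + 1 − 15 − 0) / 2 = 1.

1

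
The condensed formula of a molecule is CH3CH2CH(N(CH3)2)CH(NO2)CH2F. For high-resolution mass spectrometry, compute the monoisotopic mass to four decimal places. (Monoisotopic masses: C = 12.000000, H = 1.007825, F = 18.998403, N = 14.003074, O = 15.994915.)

Atom tally by fragment:
  CH3 → C:1 H:3
  CH2 → C:1 H:2
  CH(N(CH3)2) → C:3 H:7 N:1
  CH(NO2) → C:1 H:1 N:1 O:2
  CH2F → C:1 H:2 F:1
Element totals:
  C: 7
  H: 15
  F: 1
  N: 2
  O: 2
Molecular formula: C7H15FN2O2.
  M = 7(12.0) + 15(1.007825) + 18.998403 + 2(14.003074) + 2(15.994915)
    = 84.000000 + 15.117375 + 18.998403 + 28.006148 + 31.989830 = 178.111756

178.1118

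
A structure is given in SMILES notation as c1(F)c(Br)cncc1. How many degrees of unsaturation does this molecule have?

4

Atom tally by fragment:
  pyridine ring core → C:5 H:5 N:1
  (− 2 ring H displaced by substituents)
  + F → F:1
  + Br → Br:1
Element totals:
  C: 5
  H: 3
  Br: 1
  F: 1
  N: 1
Molecular formula: C5H3BrFN.
DoU = (2C + 2 + N − H − X) / 2 = (2·5 + 2 + 1 − 3 − 2) / 2 = 4.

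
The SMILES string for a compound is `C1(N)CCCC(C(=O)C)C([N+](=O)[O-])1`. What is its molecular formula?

C8H14N2O3

Atom tally by fragment:
  cyclohexane ring core → C:6 H:12
  (− 3 ring H displaced by substituents)
  + NH2 → N:1 H:2
  + COCH3 → C:2 H:3 O:1
  + NO2 → N:1 O:2
Element totals:
  C: 8
  H: 14
  N: 2
  O: 3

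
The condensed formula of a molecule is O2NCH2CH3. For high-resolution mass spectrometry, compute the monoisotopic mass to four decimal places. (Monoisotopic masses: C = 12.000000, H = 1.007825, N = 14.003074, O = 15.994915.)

75.0320

Atom tally by fragment:
  O2NCH2 → C:1 H:2 N:1 O:2
  CH3 → C:1 H:3
Element totals:
  C: 2
  H: 5
  N: 1
  O: 2
Molecular formula: C2H5NO2.
  M = 2(12.0) + 5(1.007825) + 14.003074 + 2(15.994915)
    = 24.000000 + 5.039125 + 14.003074 + 31.989830 = 75.032029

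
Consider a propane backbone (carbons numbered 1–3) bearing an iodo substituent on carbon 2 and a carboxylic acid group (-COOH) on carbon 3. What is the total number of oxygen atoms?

2

Atom tally by fragment:
  CH3 → C:1 H:3
  CH(I) → C:1 H:1 I:1
  CH2COOH → C:2 H:3 O:2
Element totals:
  C: 4
  H: 7
  I: 1
  O: 2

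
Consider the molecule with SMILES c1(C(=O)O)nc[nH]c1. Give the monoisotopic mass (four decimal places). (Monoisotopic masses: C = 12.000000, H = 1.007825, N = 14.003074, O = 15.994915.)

Atom tally by fragment:
  imidazole ring core → C:3 H:4 N:2
  (− 1 ring H displaced by substituents)
  + COOH → C:1 H:1 O:2
Element totals:
  C: 4
  H: 4
  N: 2
  O: 2
Molecular formula: C4H4N2O2.
  M = 4(12.0) + 4(1.007825) + 2(14.003074) + 2(15.994915)
    = 48.000000 + 4.031300 + 28.006148 + 31.989830 = 112.027278

112.0273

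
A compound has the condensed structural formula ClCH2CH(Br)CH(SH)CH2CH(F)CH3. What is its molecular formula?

C6H11BrClFS

Element totals:
  C: 6
  H: 11
  Br: 1
  Cl: 1
  F: 1
  S: 1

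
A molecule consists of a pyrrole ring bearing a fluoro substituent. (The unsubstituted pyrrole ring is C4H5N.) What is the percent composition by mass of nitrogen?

Atom tally by fragment:
  pyrrole ring core → C:4 H:5 N:1
  (− 1 ring H displaced by substituents)
  + F → F:1
Element totals:
  C: 4
  H: 4
  F: 1
  N: 1
Molecular formula: C4H4FN.
Molar mass = 85.081 g/mol.
Mass from N: 1 × 14.007 = 14.007 g/mol.
%N = 14.007 / 85.081 × 100 = 16.46%.

16.46%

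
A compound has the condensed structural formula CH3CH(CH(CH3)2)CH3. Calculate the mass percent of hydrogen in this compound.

16.38%

Atom tally by fragment:
  CH3 → C:1 H:3
  CH(CH(CH3)2) → C:4 H:8
  CH3 → C:1 H:3
Element totals:
  C: 6
  H: 14
Molecular formula: C6H14.
Molar mass = 86.178 g/mol.
Mass from H: 14 × 1.008 = 14.112 g/mol.
%H = 14.112 / 86.178 × 100 = 16.38%.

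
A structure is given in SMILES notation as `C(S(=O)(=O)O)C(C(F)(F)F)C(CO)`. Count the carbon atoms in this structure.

Atom tally by fragment:
  HO3SCH2 → C:1 H:3 S:1 O:3
  CH(CF3) → C:2 H:1 F:3
  CH2CH2OH → C:2 H:5 O:1
Element totals:
  C: 5
  H: 9
  F: 3
  O: 4
  S: 1

5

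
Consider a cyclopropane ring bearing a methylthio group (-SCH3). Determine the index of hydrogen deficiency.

1

Atom tally by fragment:
  cyclopropane ring core → C:3 H:6
  (− 1 ring H displaced by substituents)
  + SCH3 → C:1 H:3 S:1
Element totals:
  C: 4
  H: 8
  S: 1
Molecular formula: C4H8S.
DoU = (2C + 2 + N − H − X) / 2 = (2·4 + 2 + 0 − 8 − 0) / 2 = 1.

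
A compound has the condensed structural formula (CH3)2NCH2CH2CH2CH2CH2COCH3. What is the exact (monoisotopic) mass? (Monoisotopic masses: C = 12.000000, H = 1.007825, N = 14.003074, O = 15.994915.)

157.1467

Atom tally by fragment:
  (CH3)2NCH2 → C:3 H:8 N:1
  CH2 → C:1 H:2
  CH2 → C:1 H:2
  CH2 → C:1 H:2
  CH2COCH3 → C:3 H:5 O:1
Element totals:
  C: 9
  H: 19
  N: 1
  O: 1
Molecular formula: C9H19NO.
  M = 9(12.0) + 19(1.007825) + 14.003074 + 15.994915
    = 108.000000 + 19.148675 + 14.003074 + 15.994915 = 157.146664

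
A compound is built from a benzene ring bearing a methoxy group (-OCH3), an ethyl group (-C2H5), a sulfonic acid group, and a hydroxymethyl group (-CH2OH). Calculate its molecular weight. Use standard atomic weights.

Atom tally by fragment:
  benzene ring core → C:6 H:6
  (− 4 ring H displaced by substituents)
  + OCH3 → C:1 H:3 O:1
  + C2H5 → C:2 H:5
  + SO3H → S:1 O:3 H:1
  + CH2OH → C:1 H:3 O:1
Element totals:
  C: 10
  H: 14
  O: 5
  S: 1
Molecular formula: C10H14O5S.
  M = 10(12.011) + 14(1.008) + 5(15.999) + 32.06
    = 120.110 + 14.112 + 79.995 + 32.060 = 246.277

246.28 g/mol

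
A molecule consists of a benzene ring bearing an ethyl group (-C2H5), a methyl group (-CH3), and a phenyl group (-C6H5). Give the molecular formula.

Atom tally by fragment:
  benzene ring core → C:6 H:6
  (− 3 ring H displaced by substituents)
  + C2H5 → C:2 H:5
  + CH3 → C:1 H:3
  + C6H5 → C:6 H:5
Element totals:
  C: 15
  H: 16

C15H16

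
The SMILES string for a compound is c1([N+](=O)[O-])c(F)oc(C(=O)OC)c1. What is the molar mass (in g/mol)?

Atom tally by fragment:
  furan ring core → C:4 H:4 O:1
  (− 3 ring H displaced by substituents)
  + NO2 → N:1 O:2
  + F → F:1
  + COOCH3 → C:2 H:3 O:2
Element totals:
  C: 6
  H: 4
  F: 1
  N: 1
  O: 5
Molecular formula: C6H4FNO5.
  M = 6(12.011) + 4(1.008) + 18.998 + 14.007 + 5(15.999)
    = 72.066 + 4.032 + 18.998 + 14.007 + 79.995 = 189.098

189.10 g/mol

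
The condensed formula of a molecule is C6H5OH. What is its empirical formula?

Atom tally by fragment:
  benzene ring core → C:6 H:6
  (− 1 ring H displaced by substituents)
  + OH → O:1 H:1
Element totals:
  C: 6
  H: 6
  O: 1
Molecular formula: C6H6O.
gcd of subscripts (6, 6, 1) = 1, so the empirical formula equals the molecular formula.

C6H6O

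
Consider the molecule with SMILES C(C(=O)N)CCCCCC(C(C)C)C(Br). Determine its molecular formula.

Atom tally by fragment:
  H2NOCCH2 → C:2 H:4 O:1 N:1
  CH2 → C:1 H:2
  CH2 → C:1 H:2
  CH2 → C:1 H:2
  CH2 → C:1 H:2
  CH2 → C:1 H:2
  CH(CH(CH3)2) → C:4 H:8
  CH2Br → C:1 H:2 Br:1
Element totals:
  C: 12
  H: 24
  Br: 1
  N: 1
  O: 1

C12H24BrNO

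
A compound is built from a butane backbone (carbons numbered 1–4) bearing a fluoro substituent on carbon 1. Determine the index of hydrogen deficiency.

Atom tally by fragment:
  FCH2 → C:1 H:2 F:1
  CH2 → C:1 H:2
  CH2 → C:1 H:2
  CH3 → C:1 H:3
Element totals:
  C: 4
  H: 9
  F: 1
Molecular formula: C4H9F.
DoU = (2C + 2 + N − H − X) / 2 = (2·4 + 2 + 0 − 9 − 1) / 2 = 0.

0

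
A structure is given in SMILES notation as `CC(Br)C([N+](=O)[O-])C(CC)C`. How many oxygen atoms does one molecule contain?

Atom tally by fragment:
  CH3 → C:1 H:3
  CH(Br) → C:1 H:1 Br:1
  CH(NO2) → C:1 H:1 N:1 O:2
  CH(C2H5) → C:3 H:6
  CH3 → C:1 H:3
Element totals:
  C: 7
  H: 14
  Br: 1
  N: 1
  O: 2

2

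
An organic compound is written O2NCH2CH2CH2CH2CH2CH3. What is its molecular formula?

C6H13NO2

Atom tally by fragment:
  O2NCH2 → C:1 H:2 N:1 O:2
  CH2 → C:1 H:2
  CH2 → C:1 H:2
  CH2 → C:1 H:2
  CH2 → C:1 H:2
  CH3 → C:1 H:3
Element totals:
  C: 6
  H: 13
  N: 1
  O: 2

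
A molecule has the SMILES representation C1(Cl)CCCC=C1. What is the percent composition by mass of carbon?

Atom tally by fragment:
  cyclohexene ring core → C:6 H:10
  (− 1 ring H displaced by substituents)
  + Cl → Cl:1
Element totals:
  C: 6
  H: 9
  Cl: 1
Molecular formula: C6H9Cl.
Molar mass = 116.588 g/mol.
Mass from C: 6 × 12.011 = 72.066 g/mol.
%C = 72.066 / 116.588 × 100 = 61.81%.

61.81%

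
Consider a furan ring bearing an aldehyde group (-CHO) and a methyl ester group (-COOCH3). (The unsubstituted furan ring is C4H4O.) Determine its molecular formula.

C7H6O4

Atom tally by fragment:
  furan ring core → C:4 H:4 O:1
  (− 2 ring H displaced by substituents)
  + CHO → C:1 H:1 O:1
  + COOCH3 → C:2 H:3 O:2
Element totals:
  C: 7
  H: 6
  O: 4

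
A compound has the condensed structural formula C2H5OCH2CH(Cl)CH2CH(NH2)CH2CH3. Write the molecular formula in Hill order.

Atom tally by fragment:
  C2H5OCH2 → C:3 H:7 O:1
  CH(Cl) → C:1 H:1 Cl:1
  CH2 → C:1 H:2
  CH(NH2) → C:1 H:3 N:1
  CH2 → C:1 H:2
  CH3 → C:1 H:3
Element totals:
  C: 8
  H: 18
  Cl: 1
  N: 1
  O: 1

C8H18ClNO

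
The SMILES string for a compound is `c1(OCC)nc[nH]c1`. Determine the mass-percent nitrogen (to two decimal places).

Atom tally by fragment:
  imidazole ring core → C:3 H:4 N:2
  (− 1 ring H displaced by substituents)
  + OC2H5 → C:2 H:5 O:1
Element totals:
  C: 5
  H: 8
  N: 2
  O: 1
Molecular formula: C5H8N2O.
Molar mass = 112.132 g/mol.
Mass from N: 2 × 14.007 = 28.014 g/mol.
%N = 28.014 / 112.132 × 100 = 24.98%.

24.98%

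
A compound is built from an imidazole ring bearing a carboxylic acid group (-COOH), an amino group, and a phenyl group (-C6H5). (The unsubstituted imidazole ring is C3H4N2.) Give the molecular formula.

Atom tally by fragment:
  imidazole ring core → C:3 H:4 N:2
  (− 3 ring H displaced by substituents)
  + COOH → C:1 H:1 O:2
  + NH2 → N:1 H:2
  + C6H5 → C:6 H:5
Element totals:
  C: 10
  H: 9
  N: 3
  O: 2

C10H9N3O2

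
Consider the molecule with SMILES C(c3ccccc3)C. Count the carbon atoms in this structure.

Atom tally by fragment:
  C6H5CH2 → C:7 H:7
  CH3 → C:1 H:3
Element totals:
  C: 8
  H: 10

8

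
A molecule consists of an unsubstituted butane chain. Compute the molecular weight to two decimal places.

58.12 g/mol

Atom tally by fragment:
  CH3 → C:1 H:3
  CH2 → C:1 H:2
  CH2 → C:1 H:2
  CH3 → C:1 H:3
Element totals:
  C: 4
  H: 10
Molecular formula: C4H10.
  M = 4(12.011) + 10(1.008)
    = 48.044 + 10.080 = 58.124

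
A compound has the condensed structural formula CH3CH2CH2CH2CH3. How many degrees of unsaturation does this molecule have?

Atom tally by fragment:
  CH3 → C:1 H:3
  CH2 → C:1 H:2
  CH2 → C:1 H:2
  CH2 → C:1 H:2
  CH3 → C:1 H:3
Element totals:
  C: 5
  H: 12
Molecular formula: C5H12.
DoU = (2C + 2 + N − H − X) / 2 = (2·5 + 2 + 0 − 12 − 0) / 2 = 0.

0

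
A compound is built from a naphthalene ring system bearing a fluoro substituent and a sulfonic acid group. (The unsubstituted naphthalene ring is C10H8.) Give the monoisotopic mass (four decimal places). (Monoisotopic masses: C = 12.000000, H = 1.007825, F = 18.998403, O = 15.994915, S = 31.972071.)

226.0100

Atom tally by fragment:
  naphthalene ring system core → C:10 H:8
  (− 2 ring H displaced by substituents)
  + F → F:1
  + SO3H → S:1 O:3 H:1
Element totals:
  C: 10
  H: 7
  F: 1
  O: 3
  S: 1
Molecular formula: C10H7FO3S.
  M = 10(12.0) + 7(1.007825) + 18.998403 + 3(15.994915) + 31.972071
    = 120.000000 + 7.054775 + 18.998403 + 47.984745 + 31.972071 = 226.009994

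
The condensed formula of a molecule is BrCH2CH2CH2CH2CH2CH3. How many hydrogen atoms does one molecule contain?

13

Atom tally by fragment:
  BrCH2 → C:1 H:2 Br:1
  CH2 → C:1 H:2
  CH2 → C:1 H:2
  CH2 → C:1 H:2
  CH2 → C:1 H:2
  CH3 → C:1 H:3
Element totals:
  C: 6
  H: 13
  Br: 1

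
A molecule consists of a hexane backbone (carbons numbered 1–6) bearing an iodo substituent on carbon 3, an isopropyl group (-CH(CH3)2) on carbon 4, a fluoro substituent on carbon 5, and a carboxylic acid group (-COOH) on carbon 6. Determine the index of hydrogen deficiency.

1

Atom tally by fragment:
  CH3 → C:1 H:3
  CH2 → C:1 H:2
  CH(I) → C:1 H:1 I:1
  CH(CH(CH3)2) → C:4 H:8
  CH(F) → C:1 H:1 F:1
  CH2COOH → C:2 H:3 O:2
Element totals:
  C: 10
  H: 18
  F: 1
  I: 1
  O: 2
Molecular formula: C10H18FIO2.
DoU = (2C + 2 + N − H − X) / 2 = (2·10 + 2 + 0 − 18 − 2) / 2 = 1.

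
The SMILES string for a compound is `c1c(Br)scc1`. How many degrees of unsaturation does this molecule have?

Atom tally by fragment:
  thiophene ring core → C:4 H:4 S:1
  (− 1 ring H displaced by substituents)
  + Br → Br:1
Element totals:
  C: 4
  H: 3
  Br: 1
  S: 1
Molecular formula: C4H3BrS.
DoU = (2C + 2 + N − H − X) / 2 = (2·4 + 2 + 0 − 3 − 1) / 2 = 3.

3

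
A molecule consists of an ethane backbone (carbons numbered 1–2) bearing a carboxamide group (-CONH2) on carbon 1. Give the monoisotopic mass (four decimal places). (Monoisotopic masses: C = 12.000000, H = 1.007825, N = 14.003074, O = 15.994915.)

73.0528

Atom tally by fragment:
  H2NOCCH2 → C:2 H:4 O:1 N:1
  CH3 → C:1 H:3
Element totals:
  C: 3
  H: 7
  N: 1
  O: 1
Molecular formula: C3H7NO.
  M = 3(12.0) + 7(1.007825) + 14.003074 + 15.994915
    = 36.000000 + 7.054775 + 14.003074 + 15.994915 = 73.052764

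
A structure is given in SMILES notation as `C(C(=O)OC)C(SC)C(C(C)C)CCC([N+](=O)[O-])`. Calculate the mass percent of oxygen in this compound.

23.07%

Atom tally by fragment:
  CH3OOCCH2 → C:3 H:5 O:2
  CH(SCH3) → C:2 H:4 S:1
  CH(CH(CH3)2) → C:4 H:8
  CH2 → C:1 H:2
  CH2 → C:1 H:2
  CH2NO2 → C:1 H:2 N:1 O:2
Element totals:
  C: 12
  H: 23
  N: 1
  O: 4
  S: 1
Molecular formula: C12H23NO4S.
Molar mass = 277.379 g/mol.
Mass from O: 4 × 15.999 = 63.996 g/mol.
%O = 63.996 / 277.379 × 100 = 23.07%.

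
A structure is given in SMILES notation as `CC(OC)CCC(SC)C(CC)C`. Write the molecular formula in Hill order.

C11H24OS

Atom tally by fragment:
  CH3 → C:1 H:3
  CH(OCH3) → C:2 H:4 O:1
  CH2 → C:1 H:2
  CH2 → C:1 H:2
  CH(SCH3) → C:2 H:4 S:1
  CH(C2H5) → C:3 H:6
  CH3 → C:1 H:3
Element totals:
  C: 11
  H: 24
  O: 1
  S: 1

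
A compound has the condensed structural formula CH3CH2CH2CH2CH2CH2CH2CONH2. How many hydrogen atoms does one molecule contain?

Element totals:
  C: 8
  H: 17
  N: 1
  O: 1

17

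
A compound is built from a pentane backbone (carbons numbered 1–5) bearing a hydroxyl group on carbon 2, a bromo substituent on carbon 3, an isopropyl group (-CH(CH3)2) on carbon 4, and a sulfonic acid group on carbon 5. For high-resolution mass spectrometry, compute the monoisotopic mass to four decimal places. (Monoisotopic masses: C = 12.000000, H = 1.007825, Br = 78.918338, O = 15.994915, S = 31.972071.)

288.0031

Atom tally by fragment:
  CH3 → C:1 H:3
  CH(OH) → C:1 H:2 O:1
  CH(Br) → C:1 H:1 Br:1
  CH(CH(CH3)2) → C:4 H:8
  CH2SO3H → C:1 H:3 S:1 O:3
Element totals:
  C: 8
  H: 17
  Br: 1
  O: 4
  S: 1
Molecular formula: C8H17BrO4S.
  M = 8(12.0) + 17(1.007825) + 78.918338 + 4(15.994915) + 31.972071
    = 96.000000 + 17.133025 + 78.918338 + 63.979660 + 31.972071 = 288.003094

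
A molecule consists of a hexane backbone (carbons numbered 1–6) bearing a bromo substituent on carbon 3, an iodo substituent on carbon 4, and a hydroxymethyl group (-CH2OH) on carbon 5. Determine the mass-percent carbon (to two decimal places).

26.19%

Atom tally by fragment:
  CH3 → C:1 H:3
  CH2 → C:1 H:2
  CH(Br) → C:1 H:1 Br:1
  CH(I) → C:1 H:1 I:1
  CH(CH2OH) → C:2 H:4 O:1
  CH3 → C:1 H:3
Element totals:
  C: 7
  H: 14
  Br: 1
  I: 1
  O: 1
Molecular formula: C7H14BrIO.
Molar mass = 320.996 g/mol.
Mass from C: 7 × 12.011 = 84.077 g/mol.
%C = 84.077 / 320.996 × 100 = 26.19%.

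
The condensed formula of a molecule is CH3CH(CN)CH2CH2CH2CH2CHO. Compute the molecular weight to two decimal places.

139.20 g/mol

Atom tally by fragment:
  CH3 → C:1 H:3
  CH(CN) → C:2 H:1 N:1
  CH2 → C:1 H:2
  CH2 → C:1 H:2
  CH2 → C:1 H:2
  CH2CHO → C:2 H:3 O:1
Element totals:
  C: 8
  H: 13
  N: 1
  O: 1
Molecular formula: C8H13NO.
  M = 8(12.011) + 13(1.008) + 14.007 + 15.999
    = 96.088 + 13.104 + 14.007 + 15.999 = 139.198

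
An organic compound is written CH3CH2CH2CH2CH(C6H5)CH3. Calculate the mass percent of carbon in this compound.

88.82%

Atom tally by fragment:
  CH3 → C:1 H:3
  CH2 → C:1 H:2
  CH2 → C:1 H:2
  CH2 → C:1 H:2
  CH(C6H5) → C:7 H:6
  CH3 → C:1 H:3
Element totals:
  C: 12
  H: 18
Molecular formula: C12H18.
Molar mass = 162.276 g/mol.
Mass from C: 12 × 12.011 = 144.132 g/mol.
%C = 144.132 / 162.276 × 100 = 88.82%.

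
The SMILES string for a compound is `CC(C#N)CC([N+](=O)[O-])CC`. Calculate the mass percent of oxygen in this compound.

Atom tally by fragment:
  CH3 → C:1 H:3
  CH(CN) → C:2 H:1 N:1
  CH2 → C:1 H:2
  CH(NO2) → C:1 H:1 N:1 O:2
  CH2 → C:1 H:2
  CH3 → C:1 H:3
Element totals:
  C: 7
  H: 12
  N: 2
  O: 2
Molecular formula: C7H12N2O2.
Molar mass = 156.185 g/mol.
Mass from O: 2 × 15.999 = 31.998 g/mol.
%O = 31.998 / 156.185 × 100 = 20.49%.

20.49%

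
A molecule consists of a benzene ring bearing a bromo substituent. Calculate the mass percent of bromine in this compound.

50.89%

Atom tally by fragment:
  benzene ring core → C:6 H:6
  (− 1 ring H displaced by substituents)
  + Br → Br:1
Element totals:
  C: 6
  H: 5
  Br: 1
Molecular formula: C6H5Br.
Molar mass = 157.010 g/mol.
Mass from Br: 1 × 79.904 = 79.904 g/mol.
%Br = 79.904 / 157.010 × 100 = 50.89%.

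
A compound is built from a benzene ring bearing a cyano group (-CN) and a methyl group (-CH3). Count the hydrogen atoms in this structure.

Atom tally by fragment:
  benzene ring core → C:6 H:6
  (− 2 ring H displaced by substituents)
  + CN → C:1 N:1
  + CH3 → C:1 H:3
Element totals:
  C: 8
  H: 7
  N: 1

7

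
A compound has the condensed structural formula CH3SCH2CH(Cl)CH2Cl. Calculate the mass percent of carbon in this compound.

Element totals:
  C: 4
  H: 8
  Cl: 2
  S: 1
Molecular formula: C4H8Cl2S.
Molar mass = 159.068 g/mol.
Mass from C: 4 × 12.011 = 48.044 g/mol.
%C = 48.044 / 159.068 × 100 = 30.20%.

30.20%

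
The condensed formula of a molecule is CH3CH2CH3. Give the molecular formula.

Atom tally by fragment:
  CH3 → C:1 H:3
  CH2 → C:1 H:2
  CH3 → C:1 H:3
Element totals:
  C: 3
  H: 8

C3H8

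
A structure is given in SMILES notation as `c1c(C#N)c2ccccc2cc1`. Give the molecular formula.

C11H7N

Atom tally by fragment:
  naphthalene ring system core → C:10 H:8
  (− 1 ring H displaced by substituents)
  + CN → C:1 N:1
Element totals:
  C: 11
  H: 7
  N: 1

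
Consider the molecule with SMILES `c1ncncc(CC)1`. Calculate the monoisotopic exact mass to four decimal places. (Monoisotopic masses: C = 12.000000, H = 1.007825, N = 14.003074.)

108.0687

Atom tally by fragment:
  pyrimidine ring core → C:4 H:4 N:2
  (− 1 ring H displaced by substituents)
  + C2H5 → C:2 H:5
Element totals:
  C: 6
  H: 8
  N: 2
Molecular formula: C6H8N2.
  M = 6(12.0) + 8(1.007825) + 2(14.003074)
    = 72.000000 + 8.062600 + 28.006148 = 108.068748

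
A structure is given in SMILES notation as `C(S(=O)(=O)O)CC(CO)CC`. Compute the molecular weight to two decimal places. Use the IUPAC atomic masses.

Atom tally by fragment:
  HO3SCH2 → C:1 H:3 S:1 O:3
  CH2 → C:1 H:2
  CH(CH2OH) → C:2 H:4 O:1
  CH2 → C:1 H:2
  CH3 → C:1 H:3
Element totals:
  C: 6
  H: 14
  O: 4
  S: 1
Molecular formula: C6H14O4S.
  M = 6(12.011) + 14(1.008) + 4(15.999) + 32.06
    = 72.066 + 14.112 + 63.996 + 32.060 = 182.234

182.23 g/mol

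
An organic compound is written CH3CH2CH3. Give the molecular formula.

C3H8

Element totals:
  C: 3
  H: 8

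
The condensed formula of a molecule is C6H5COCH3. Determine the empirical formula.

C8H8O

Element totals:
  C: 8
  H: 8
  O: 1
Molecular formula: C8H8O.
gcd of subscripts (8, 8, 1) = 1, so the empirical formula equals the molecular formula.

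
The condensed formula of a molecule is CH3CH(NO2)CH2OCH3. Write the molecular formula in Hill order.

C4H9NO3

Atom tally by fragment:
  CH3 → C:1 H:3
  CH(NO2) → C:1 H:1 N:1 O:2
  CH2OCH3 → C:2 H:5 O:1
Element totals:
  C: 4
  H: 9
  N: 1
  O: 3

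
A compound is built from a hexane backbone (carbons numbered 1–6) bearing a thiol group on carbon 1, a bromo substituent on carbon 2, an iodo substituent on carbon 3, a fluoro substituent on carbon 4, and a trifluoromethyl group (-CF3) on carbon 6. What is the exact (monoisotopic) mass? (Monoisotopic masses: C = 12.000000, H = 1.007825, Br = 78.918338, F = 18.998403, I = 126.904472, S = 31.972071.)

407.8667

Atom tally by fragment:
  HSCH2 → C:1 H:3 S:1
  CH(Br) → C:1 H:1 Br:1
  CH(I) → C:1 H:1 I:1
  CH(F) → C:1 H:1 F:1
  CH2 → C:1 H:2
  CH2CF3 → C:2 H:2 F:3
Element totals:
  C: 7
  H: 10
  Br: 1
  F: 4
  I: 1
  S: 1
Molecular formula: C7H10BrF4IS.
  M = 7(12.0) + 10(1.007825) + 78.918338 + 4(18.998403) + 126.904472 + 31.972071
    = 84.000000 + 10.078250 + 78.918338 + 75.993612 + 126.904472 + 31.972071 = 407.866743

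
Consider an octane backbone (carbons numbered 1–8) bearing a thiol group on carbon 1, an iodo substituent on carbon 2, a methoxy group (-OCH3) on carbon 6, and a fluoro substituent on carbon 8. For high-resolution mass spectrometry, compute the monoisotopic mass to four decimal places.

Atom tally by fragment:
  HSCH2 → C:1 H:3 S:1
  CH(I) → C:1 H:1 I:1
  CH2 → C:1 H:2
  CH2 → C:1 H:2
  CH2 → C:1 H:2
  CH(OCH3) → C:2 H:4 O:1
  CH2 → C:1 H:2
  CH2F → C:1 H:2 F:1
Element totals:
  C: 9
  H: 18
  F: 1
  I: 1
  O: 1
  S: 1
Molecular formula: C9H18FIOS.
  M = 9(12.0) + 18(1.007825) + 18.998403 + 126.904472 + 15.994915 + 31.972071
    = 108.000000 + 18.140850 + 18.998403 + 126.904472 + 15.994915 + 31.972071 = 320.010711

320.0107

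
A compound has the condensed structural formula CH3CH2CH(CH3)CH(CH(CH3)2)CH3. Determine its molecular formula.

C9H20

Atom tally by fragment:
  CH3 → C:1 H:3
  CH2 → C:1 H:2
  CH(CH3) → C:2 H:4
  CH(CH(CH3)2) → C:4 H:8
  CH3 → C:1 H:3
Element totals:
  C: 9
  H: 20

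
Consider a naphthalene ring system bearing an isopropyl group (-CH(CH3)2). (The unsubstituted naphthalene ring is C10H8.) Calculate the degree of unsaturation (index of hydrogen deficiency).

7

Atom tally by fragment:
  naphthalene ring system core → C:10 H:8
  (− 1 ring H displaced by substituents)
  + CH(CH3)2 → C:3 H:7
Element totals:
  C: 13
  H: 14
Molecular formula: C13H14.
DoU = (2C + 2 + N − H − X) / 2 = (2·13 + 2 + 0 − 14 − 0) / 2 = 7.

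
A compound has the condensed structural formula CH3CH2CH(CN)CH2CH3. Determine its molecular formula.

C6H11N

Element totals:
  C: 6
  H: 11
  N: 1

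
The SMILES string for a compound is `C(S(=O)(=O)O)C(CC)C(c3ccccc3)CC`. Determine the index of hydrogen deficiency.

4

Atom tally by fragment:
  HO3SCH2 → C:1 H:3 S:1 O:3
  CH(C2H5) → C:3 H:6
  CH(C6H5) → C:7 H:6
  CH2 → C:1 H:2
  CH3 → C:1 H:3
Element totals:
  C: 13
  H: 20
  O: 3
  S: 1
Molecular formula: C13H20O3S.
DoU = (2C + 2 + N − H − X) / 2 = (2·13 + 2 + 0 − 20 − 0) / 2 = 4.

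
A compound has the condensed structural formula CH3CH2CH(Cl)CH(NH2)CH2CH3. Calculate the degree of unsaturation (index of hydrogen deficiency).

0

Atom tally by fragment:
  CH3 → C:1 H:3
  CH2 → C:1 H:2
  CH(Cl) → C:1 H:1 Cl:1
  CH(NH2) → C:1 H:3 N:1
  CH2 → C:1 H:2
  CH3 → C:1 H:3
Element totals:
  C: 6
  H: 14
  Cl: 1
  N: 1
Molecular formula: C6H14ClN.
DoU = (2C + 2 + N − H − X) / 2 = (2·6 + 2 + 1 − 14 − 1) / 2 = 0.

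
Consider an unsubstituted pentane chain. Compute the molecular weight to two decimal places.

72.15 g/mol

Atom tally by fragment:
  CH3 → C:1 H:3
  CH2 → C:1 H:2
  CH2 → C:1 H:2
  CH2 → C:1 H:2
  CH3 → C:1 H:3
Element totals:
  C: 5
  H: 12
Molecular formula: C5H12.
  M = 5(12.011) + 12(1.008)
    = 60.055 + 12.096 = 72.151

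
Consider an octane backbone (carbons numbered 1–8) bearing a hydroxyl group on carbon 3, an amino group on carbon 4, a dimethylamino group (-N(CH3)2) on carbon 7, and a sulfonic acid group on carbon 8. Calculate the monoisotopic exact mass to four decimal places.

268.1457

Atom tally by fragment:
  CH3 → C:1 H:3
  CH2 → C:1 H:2
  CH(OH) → C:1 H:2 O:1
  CH(NH2) → C:1 H:3 N:1
  CH2 → C:1 H:2
  CH2 → C:1 H:2
  CH(N(CH3)2) → C:3 H:7 N:1
  CH2SO3H → C:1 H:3 S:1 O:3
Element totals:
  C: 10
  H: 24
  N: 2
  O: 4
  S: 1
Molecular formula: C10H24N2O4S.
  M = 10(12.0) + 24(1.007825) + 2(14.003074) + 4(15.994915) + 31.972071
    = 120.000000 + 24.187800 + 28.006148 + 63.979660 + 31.972071 = 268.145679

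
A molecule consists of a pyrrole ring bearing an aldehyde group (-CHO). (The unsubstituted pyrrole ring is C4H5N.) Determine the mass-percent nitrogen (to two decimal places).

14.73%

Atom tally by fragment:
  pyrrole ring core → C:4 H:5 N:1
  (− 1 ring H displaced by substituents)
  + CHO → C:1 H:1 O:1
Element totals:
  C: 5
  H: 5
  N: 1
  O: 1
Molecular formula: C5H5NO.
Molar mass = 95.101 g/mol.
Mass from N: 1 × 14.007 = 14.007 g/mol.
%N = 14.007 / 95.101 × 100 = 14.73%.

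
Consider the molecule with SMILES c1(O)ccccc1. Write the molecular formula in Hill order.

Atom tally by fragment:
  benzene ring core → C:6 H:6
  (− 1 ring H displaced by substituents)
  + OH → O:1 H:1
Element totals:
  C: 6
  H: 6
  O: 1

C6H6O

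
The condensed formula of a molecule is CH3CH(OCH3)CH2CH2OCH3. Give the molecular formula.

Element totals:
  C: 6
  H: 14
  O: 2

C6H14O2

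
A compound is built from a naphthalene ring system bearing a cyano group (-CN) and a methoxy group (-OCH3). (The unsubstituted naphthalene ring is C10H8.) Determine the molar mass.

Atom tally by fragment:
  naphthalene ring system core → C:10 H:8
  (− 2 ring H displaced by substituents)
  + CN → C:1 N:1
  + OCH3 → C:1 H:3 O:1
Element totals:
  C: 12
  H: 9
  N: 1
  O: 1
Molecular formula: C12H9NO.
  M = 12(12.011) + 9(1.008) + 14.007 + 15.999
    = 144.132 + 9.072 + 14.007 + 15.999 = 183.210

183.21 g/mol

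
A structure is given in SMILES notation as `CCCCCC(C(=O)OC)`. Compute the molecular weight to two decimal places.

144.21 g/mol

Atom tally by fragment:
  CH3 → C:1 H:3
  CH2 → C:1 H:2
  CH2 → C:1 H:2
  CH2 → C:1 H:2
  CH2 → C:1 H:2
  CH2COOCH3 → C:3 H:5 O:2
Element totals:
  C: 8
  H: 16
  O: 2
Molecular formula: C8H16O2.
  M = 8(12.011) + 16(1.008) + 2(15.999)
    = 96.088 + 16.128 + 31.998 = 144.214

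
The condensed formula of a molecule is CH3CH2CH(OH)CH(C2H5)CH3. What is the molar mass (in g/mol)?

Atom tally by fragment:
  CH3 → C:1 H:3
  CH2 → C:1 H:2
  CH(OH) → C:1 H:2 O:1
  CH(C2H5) → C:3 H:6
  CH3 → C:1 H:3
Element totals:
  C: 7
  H: 16
  O: 1
Molecular formula: C7H16O.
  M = 7(12.011) + 16(1.008) + 15.999
    = 84.077 + 16.128 + 15.999 = 116.204

116.20 g/mol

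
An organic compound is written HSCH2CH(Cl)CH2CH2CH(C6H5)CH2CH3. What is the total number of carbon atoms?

Element totals:
  C: 13
  H: 19
  Cl: 1
  S: 1

13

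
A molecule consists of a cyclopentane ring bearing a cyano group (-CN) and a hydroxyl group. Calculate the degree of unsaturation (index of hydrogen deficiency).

3

Atom tally by fragment:
  cyclopentane ring core → C:5 H:10
  (− 2 ring H displaced by substituents)
  + CN → C:1 N:1
  + OH → O:1 H:1
Element totals:
  C: 6
  H: 9
  N: 1
  O: 1
Molecular formula: C6H9NO.
DoU = (2C + 2 + N − H − X) / 2 = (2·6 + 2 + 1 − 9 − 0) / 2 = 3.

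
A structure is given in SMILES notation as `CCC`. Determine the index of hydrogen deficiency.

Atom tally by fragment:
  CH3 → C:1 H:3
  CH2 → C:1 H:2
  CH3 → C:1 H:3
Element totals:
  C: 3
  H: 8
Molecular formula: C3H8.
DoU = (2C + 2 + N − H − X) / 2 = (2·3 + 2 + 0 − 8 − 0) / 2 = 0.

0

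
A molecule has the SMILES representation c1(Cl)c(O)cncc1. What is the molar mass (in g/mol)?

Atom tally by fragment:
  pyridine ring core → C:5 H:5 N:1
  (− 2 ring H displaced by substituents)
  + Cl → Cl:1
  + OH → O:1 H:1
Element totals:
  C: 5
  H: 4
  Cl: 1
  N: 1
  O: 1
Molecular formula: C5H4ClNO.
  M = 5(12.011) + 4(1.008) + 35.45 + 14.007 + 15.999
    = 60.055 + 4.032 + 35.450 + 14.007 + 15.999 = 129.543

129.54 g/mol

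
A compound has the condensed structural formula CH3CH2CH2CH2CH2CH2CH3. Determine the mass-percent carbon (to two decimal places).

83.90%

Element totals:
  C: 7
  H: 16
Molecular formula: C7H16.
Molar mass = 100.205 g/mol.
Mass from C: 7 × 12.011 = 84.077 g/mol.
%C = 84.077 / 100.205 × 100 = 83.90%.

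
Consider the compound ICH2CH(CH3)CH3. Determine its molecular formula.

Element totals:
  C: 4
  H: 9
  I: 1

C4H9I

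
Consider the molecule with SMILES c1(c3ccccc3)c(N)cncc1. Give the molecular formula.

Atom tally by fragment:
  pyridine ring core → C:5 H:5 N:1
  (− 2 ring H displaced by substituents)
  + C6H5 → C:6 H:5
  + NH2 → N:1 H:2
Element totals:
  C: 11
  H: 10
  N: 2

C11H10N2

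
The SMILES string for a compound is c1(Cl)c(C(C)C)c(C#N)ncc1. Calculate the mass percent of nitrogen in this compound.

Atom tally by fragment:
  pyridine ring core → C:5 H:5 N:1
  (− 3 ring H displaced by substituents)
  + Cl → Cl:1
  + CH(CH3)2 → C:3 H:7
  + CN → C:1 N:1
Element totals:
  C: 9
  H: 9
  Cl: 1
  N: 2
Molecular formula: C9H9ClN2.
Molar mass = 180.635 g/mol.
Mass from N: 2 × 14.007 = 28.014 g/mol.
%N = 28.014 / 180.635 × 100 = 15.51%.

15.51%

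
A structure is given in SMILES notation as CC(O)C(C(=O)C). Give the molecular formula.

C5H10O2

Atom tally by fragment:
  CH3 → C:1 H:3
  CH(OH) → C:1 H:2 O:1
  CH2COCH3 → C:3 H:5 O:1
Element totals:
  C: 5
  H: 10
  O: 2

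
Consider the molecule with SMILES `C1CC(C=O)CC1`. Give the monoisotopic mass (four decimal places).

98.0732

Atom tally by fragment:
  cyclopentane ring core → C:5 H:10
  (− 1 ring H displaced by substituents)
  + CHO → C:1 H:1 O:1
Element totals:
  C: 6
  H: 10
  O: 1
Molecular formula: C6H10O.
  M = 6(12.0) + 10(1.007825) + 15.994915
    = 72.000000 + 10.078250 + 15.994915 = 98.073165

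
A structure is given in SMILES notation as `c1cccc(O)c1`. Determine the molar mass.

94.11 g/mol

Atom tally by fragment:
  benzene ring core → C:6 H:6
  (− 1 ring H displaced by substituents)
  + OH → O:1 H:1
Element totals:
  C: 6
  H: 6
  O: 1
Molecular formula: C6H6O.
  M = 6(12.011) + 6(1.008) + 15.999
    = 72.066 + 6.048 + 15.999 = 94.113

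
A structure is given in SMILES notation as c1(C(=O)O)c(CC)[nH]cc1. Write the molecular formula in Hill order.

C7H9NO2

Atom tally by fragment:
  pyrrole ring core → C:4 H:5 N:1
  (− 2 ring H displaced by substituents)
  + COOH → C:1 H:1 O:2
  + C2H5 → C:2 H:5
Element totals:
  C: 7
  H: 9
  N: 1
  O: 2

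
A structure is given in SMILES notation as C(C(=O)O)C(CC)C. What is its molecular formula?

Atom tally by fragment:
  HOOCCH2 → C:2 H:3 O:2
  CH(C2H5) → C:3 H:6
  CH3 → C:1 H:3
Element totals:
  C: 6
  H: 12
  O: 2

C6H12O2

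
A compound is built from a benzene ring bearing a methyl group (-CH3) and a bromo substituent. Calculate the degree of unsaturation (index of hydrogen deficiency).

4

Atom tally by fragment:
  benzene ring core → C:6 H:6
  (− 2 ring H displaced by substituents)
  + CH3 → C:1 H:3
  + Br → Br:1
Element totals:
  C: 7
  H: 7
  Br: 1
Molecular formula: C7H7Br.
DoU = (2C + 2 + N − H − X) / 2 = (2·7 + 2 + 0 − 7 − 1) / 2 = 4.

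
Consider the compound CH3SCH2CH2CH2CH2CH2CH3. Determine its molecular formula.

C7H16S

Atom tally by fragment:
  CH3SCH2 → C:2 H:5 S:1
  CH2 → C:1 H:2
  CH2 → C:1 H:2
  CH2 → C:1 H:2
  CH2 → C:1 H:2
  CH3 → C:1 H:3
Element totals:
  C: 7
  H: 16
  S: 1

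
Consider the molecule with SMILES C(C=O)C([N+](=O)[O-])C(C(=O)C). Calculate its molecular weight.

Atom tally by fragment:
  OHCCH2 → C:2 H:3 O:1
  CH(NO2) → C:1 H:1 N:1 O:2
  CH2COCH3 → C:3 H:5 O:1
Element totals:
  C: 6
  H: 9
  N: 1
  O: 4
Molecular formula: C6H9NO4.
  M = 6(12.011) + 9(1.008) + 14.007 + 4(15.999)
    = 72.066 + 9.072 + 14.007 + 63.996 = 159.141

159.14 g/mol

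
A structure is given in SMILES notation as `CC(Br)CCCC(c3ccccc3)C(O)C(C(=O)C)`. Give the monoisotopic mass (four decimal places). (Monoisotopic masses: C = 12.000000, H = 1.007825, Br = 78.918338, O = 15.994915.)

326.0881

Atom tally by fragment:
  CH3 → C:1 H:3
  CH(Br) → C:1 H:1 Br:1
  CH2 → C:1 H:2
  CH2 → C:1 H:2
  CH2 → C:1 H:2
  CH(C6H5) → C:7 H:6
  CH(OH) → C:1 H:2 O:1
  CH2COCH3 → C:3 H:5 O:1
Element totals:
  C: 16
  H: 23
  Br: 1
  O: 2
Molecular formula: C16H23BrO2.
  M = 16(12.0) + 23(1.007825) + 78.918338 + 2(15.994915)
    = 192.000000 + 23.179975 + 78.918338 + 31.989830 = 326.088143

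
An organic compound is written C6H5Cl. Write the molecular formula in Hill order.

Atom tally by fragment:
  benzene ring core → C:6 H:6
  (− 1 ring H displaced by substituents)
  + Cl → Cl:1
Element totals:
  C: 6
  H: 5
  Cl: 1

C6H5Cl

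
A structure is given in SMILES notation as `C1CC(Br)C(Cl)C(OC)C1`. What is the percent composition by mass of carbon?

36.95%

Atom tally by fragment:
  cyclohexane ring core → C:6 H:12
  (− 3 ring H displaced by substituents)
  + Br → Br:1
  + Cl → Cl:1
  + OCH3 → C:1 H:3 O:1
Element totals:
  C: 7
  H: 12
  Br: 1
  Cl: 1
  O: 1
Molecular formula: C7H12BrClO.
Molar mass = 227.526 g/mol.
Mass from C: 7 × 12.011 = 84.077 g/mol.
%C = 84.077 / 227.526 × 100 = 36.95%.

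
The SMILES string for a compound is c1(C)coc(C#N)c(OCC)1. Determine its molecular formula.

Atom tally by fragment:
  furan ring core → C:4 H:4 O:1
  (− 3 ring H displaced by substituents)
  + CH3 → C:1 H:3
  + CN → C:1 N:1
  + OC2H5 → C:2 H:5 O:1
Element totals:
  C: 8
  H: 9
  N: 1
  O: 2

C8H9NO2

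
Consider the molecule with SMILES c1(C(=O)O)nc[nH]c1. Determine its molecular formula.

C4H4N2O2

Atom tally by fragment:
  imidazole ring core → C:3 H:4 N:2
  (− 1 ring H displaced by substituents)
  + COOH → C:1 H:1 O:2
Element totals:
  C: 4
  H: 4
  N: 2
  O: 2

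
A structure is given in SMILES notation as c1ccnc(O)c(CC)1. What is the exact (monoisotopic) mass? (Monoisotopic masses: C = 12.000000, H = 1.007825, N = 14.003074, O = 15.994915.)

Atom tally by fragment:
  pyridine ring core → C:5 H:5 N:1
  (− 2 ring H displaced by substituents)
  + OH → O:1 H:1
  + C2H5 → C:2 H:5
Element totals:
  C: 7
  H: 9
  N: 1
  O: 1
Molecular formula: C7H9NO.
  M = 7(12.0) + 9(1.007825) + 14.003074 + 15.994915
    = 84.000000 + 9.070425 + 14.003074 + 15.994915 = 123.068414

123.0684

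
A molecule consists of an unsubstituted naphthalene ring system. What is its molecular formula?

Atom tally by fragment:
  naphthalene ring system core → C:10 H:8
Element totals:
  C: 10
  H: 8

C10H8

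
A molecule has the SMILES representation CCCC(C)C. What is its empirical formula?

C3H7

Atom tally by fragment:
  CH3 → C:1 H:3
  CH2 → C:1 H:2
  CH2 → C:1 H:2
  CH(CH3) → C:2 H:4
  CH3 → C:1 H:3
Element totals:
  C: 6
  H: 14
Molecular formula: C6H14.
gcd of subscripts = 2; dividing each by 2:
  C: 6/2 = 3
  H: 14/2 = 7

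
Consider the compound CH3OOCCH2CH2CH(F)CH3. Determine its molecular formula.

C6H11FO2

Element totals:
  C: 6
  H: 11
  F: 1
  O: 2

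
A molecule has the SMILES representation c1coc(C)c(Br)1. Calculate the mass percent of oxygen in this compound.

9.94%

Atom tally by fragment:
  furan ring core → C:4 H:4 O:1
  (− 2 ring H displaced by substituents)
  + CH3 → C:1 H:3
  + Br → Br:1
Element totals:
  C: 5
  H: 5
  Br: 1
  O: 1
Molecular formula: C5H5BrO.
Molar mass = 160.998 g/mol.
Mass from O: 1 × 15.999 = 15.999 g/mol.
%O = 15.999 / 160.998 × 100 = 9.94%.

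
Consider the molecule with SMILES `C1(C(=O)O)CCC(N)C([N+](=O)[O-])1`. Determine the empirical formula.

C3H5NO2

Atom tally by fragment:
  cyclopentane ring core → C:5 H:10
  (− 3 ring H displaced by substituents)
  + COOH → C:1 H:1 O:2
  + NH2 → N:1 H:2
  + NO2 → N:1 O:2
Element totals:
  C: 6
  H: 10
  N: 2
  O: 4
Molecular formula: C6H10N2O4.
gcd of subscripts = 2; dividing each by 2:
  C: 6/2 = 3
  H: 10/2 = 5
  N: 2/2 = 1
  O: 4/2 = 2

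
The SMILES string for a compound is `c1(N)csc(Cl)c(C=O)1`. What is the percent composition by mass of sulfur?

Atom tally by fragment:
  thiophene ring core → C:4 H:4 S:1
  (− 3 ring H displaced by substituents)
  + NH2 → N:1 H:2
  + Cl → Cl:1
  + CHO → C:1 H:1 O:1
Element totals:
  C: 5
  H: 4
  Cl: 1
  N: 1
  O: 1
  S: 1
Molecular formula: C5H4ClNOS.
Molar mass = 161.603 g/mol.
Mass from S: 1 × 32.06 = 32.060 g/mol.
%S = 32.060 / 161.603 × 100 = 19.84%.

19.84%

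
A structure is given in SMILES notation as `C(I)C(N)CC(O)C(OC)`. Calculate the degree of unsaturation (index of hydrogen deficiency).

Atom tally by fragment:
  ICH2 → C:1 H:2 I:1
  CH(NH2) → C:1 H:3 N:1
  CH2 → C:1 H:2
  CH(OH) → C:1 H:2 O:1
  CH2OCH3 → C:2 H:5 O:1
Element totals:
  C: 6
  H: 14
  I: 1
  N: 1
  O: 2
Molecular formula: C6H14INO2.
DoU = (2C + 2 + N − H − X) / 2 = (2·6 + 2 + 1 − 14 − 1) / 2 = 0.

0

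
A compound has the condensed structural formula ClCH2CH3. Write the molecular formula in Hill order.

Atom tally by fragment:
  ClCH2 → C:1 H:2 Cl:1
  CH3 → C:1 H:3
Element totals:
  C: 2
  H: 5
  Cl: 1

C2H5Cl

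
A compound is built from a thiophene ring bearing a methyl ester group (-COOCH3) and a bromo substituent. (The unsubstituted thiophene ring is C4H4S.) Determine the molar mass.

Atom tally by fragment:
  thiophene ring core → C:4 H:4 S:1
  (− 2 ring H displaced by substituents)
  + COOCH3 → C:2 H:3 O:2
  + Br → Br:1
Element totals:
  C: 6
  H: 5
  Br: 1
  O: 2
  S: 1
Molecular formula: C6H5BrO2S.
  M = 6(12.011) + 5(1.008) + 79.904 + 2(15.999) + 32.06
    = 72.066 + 5.040 + 79.904 + 31.998 + 32.060 = 221.068

221.07 g/mol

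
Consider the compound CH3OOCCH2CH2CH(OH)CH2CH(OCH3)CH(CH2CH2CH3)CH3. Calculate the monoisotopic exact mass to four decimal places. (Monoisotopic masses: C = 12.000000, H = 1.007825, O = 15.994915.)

Atom tally by fragment:
  CH3OOCCH2 → C:3 H:5 O:2
  CH2 → C:1 H:2
  CH(OH) → C:1 H:2 O:1
  CH2 → C:1 H:2
  CH(OCH3) → C:2 H:4 O:1
  CH(CH2CH2CH3) → C:4 H:8
  CH3 → C:1 H:3
Element totals:
  C: 13
  H: 26
  O: 4
Molecular formula: C13H26O4.
  M = 13(12.0) + 26(1.007825) + 4(15.994915)
    = 156.000000 + 26.203450 + 63.979660 = 246.183110

246.1831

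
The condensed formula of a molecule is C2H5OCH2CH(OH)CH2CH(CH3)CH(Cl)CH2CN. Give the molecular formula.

C10H18ClNO2

Element totals:
  C: 10
  H: 18
  Cl: 1
  N: 1
  O: 2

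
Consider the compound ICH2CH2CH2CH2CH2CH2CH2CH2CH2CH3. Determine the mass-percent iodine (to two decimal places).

47.32%

Atom tally by fragment:
  ICH2 → C:1 H:2 I:1
  CH2 → C:1 H:2
  CH2 → C:1 H:2
  CH2 → C:1 H:2
  CH2 → C:1 H:2
  CH2 → C:1 H:2
  CH2 → C:1 H:2
  CH2 → C:1 H:2
  CH2 → C:1 H:2
  CH3 → C:1 H:3
Element totals:
  C: 10
  H: 21
  I: 1
Molecular formula: C10H21I.
Molar mass = 268.182 g/mol.
Mass from I: 1 × 126.904 = 126.904 g/mol.
%I = 126.904 / 268.182 × 100 = 47.32%.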